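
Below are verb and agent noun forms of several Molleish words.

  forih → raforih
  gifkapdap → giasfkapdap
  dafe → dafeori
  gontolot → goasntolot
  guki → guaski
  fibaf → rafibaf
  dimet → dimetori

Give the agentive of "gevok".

geasvok

"gevok" begins with g-. The stems beginning with g- (guki → guaski, gontolot → goasntolot, gifkapdap → giasfkapdap) insert -as- after the first vowel.
The other patterns: stems beginning with f- add the prefix ra-; stems beginning with d- add -ori.
So gevok → geasvok.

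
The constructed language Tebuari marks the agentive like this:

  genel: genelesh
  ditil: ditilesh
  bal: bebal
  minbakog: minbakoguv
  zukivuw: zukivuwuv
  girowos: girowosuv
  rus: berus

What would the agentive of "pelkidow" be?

pelkidowuv

bal and ditil both end in -l yet inflect differently (bebal, ditilesh), so the final letter is not what conditions the rule; the number of vowels is.
"pelkidow" has 3 vowels. The stems with 3 vowels (girowos → girowosuv, minbakog → minbakoguv, zukivuw → zukivuwuv) add -uv.
So pelkidow → pelkidowuv.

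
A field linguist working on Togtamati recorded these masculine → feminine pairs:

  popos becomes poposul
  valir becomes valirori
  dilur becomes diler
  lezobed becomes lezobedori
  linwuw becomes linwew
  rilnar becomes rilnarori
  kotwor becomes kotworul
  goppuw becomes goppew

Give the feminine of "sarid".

saridori

kotwor and dilur both end in -r yet inflect differently (kotworul, diler), so the final letter is not what conditions the rule; the last vowel is.
"sarid" has last vowel 'i'. The one such stem in the data (valir → valirori) adds -ori, so the same rule applies.
So sarid → saridori.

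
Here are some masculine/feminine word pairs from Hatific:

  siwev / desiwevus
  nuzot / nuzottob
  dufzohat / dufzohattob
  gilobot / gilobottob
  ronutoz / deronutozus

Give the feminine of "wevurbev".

"wevurbev" ends in -v. The one such stem in the data (siwev → desiwevus) adds de- … -us around the stem, so the same rule applies.
So wevurbev → dewevurbevus.

dewevurbevus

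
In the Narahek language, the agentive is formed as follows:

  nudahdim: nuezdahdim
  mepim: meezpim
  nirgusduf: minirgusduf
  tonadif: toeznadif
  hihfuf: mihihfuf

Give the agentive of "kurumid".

"kurumid" has last vowel 'i'. The stems whose last vowel is 'i' (nudahdim → nuezdahdim, tonadif → toeznadif, mepim → meezpim) insert -ez- after the first vowel.
So kurumid → kuezrumid.

kuezrumid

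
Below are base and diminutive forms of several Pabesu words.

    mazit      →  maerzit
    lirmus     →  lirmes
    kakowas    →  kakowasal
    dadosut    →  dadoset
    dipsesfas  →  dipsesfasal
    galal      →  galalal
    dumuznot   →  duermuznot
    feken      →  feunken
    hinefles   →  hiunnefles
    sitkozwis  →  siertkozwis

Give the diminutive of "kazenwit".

"kazenwit" has last vowel 'i'. The stems whose last vowel is 'i' (mazit → maerzit, sitkozwis → siertkozwis) insert -er- after the first vowel.
So kazenwit → kaerzenwit.

kaerzenwit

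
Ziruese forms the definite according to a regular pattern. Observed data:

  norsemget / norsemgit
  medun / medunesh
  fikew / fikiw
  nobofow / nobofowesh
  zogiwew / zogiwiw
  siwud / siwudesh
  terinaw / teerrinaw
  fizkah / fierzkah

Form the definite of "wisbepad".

zogiwew and terinaw both end in -w yet inflect differently (zogiwiw, teerrinaw), so the final letter is not what conditions the rule; the last vowel is.
"wisbepad" has last vowel 'a'. The stems whose last vowel is 'a' (fizkah → fierzkah, terinaw → teerrinaw) insert -er- after the first vowel.
The other patterns: stems whose last vowel is 'e' change the last vowel to 'i'; stems whose last vowel is 'o' or 'u' add -esh.
So wisbepad → wiersbepad.

wiersbepad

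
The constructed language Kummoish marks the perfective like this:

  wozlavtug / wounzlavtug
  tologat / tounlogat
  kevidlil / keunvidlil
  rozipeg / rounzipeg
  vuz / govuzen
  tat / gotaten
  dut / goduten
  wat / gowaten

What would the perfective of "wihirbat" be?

tologat and tat both end in -t yet inflect differently (tounlogat, gotaten), so the final letter is not what conditions the rule; the number of vowels is.
"wihirbat" has 3 vowels. The stems with 3 vowels (wozlavtug → wounzlavtug, tologat → tounlogat, kevidlil → keunvidlil) insert -un- after the first vowel.
The other pattern: stems with 1 vowel add go- … -en around the stem.
So wihirbat → wiunhirbat.

wiunhirbat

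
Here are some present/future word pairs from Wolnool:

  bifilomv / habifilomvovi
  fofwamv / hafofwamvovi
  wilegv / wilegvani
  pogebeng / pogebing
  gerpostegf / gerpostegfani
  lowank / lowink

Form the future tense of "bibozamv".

habibozamvovi

"bibozamv" has second-to-last letter 'm'. The stems whose second-to-last letter is 'm' (fofwamv → hafofwamvovi, bifilomv → habifilomvovi) add ha- … -ovi around the stem.
So bibozamv → habibozamvovi.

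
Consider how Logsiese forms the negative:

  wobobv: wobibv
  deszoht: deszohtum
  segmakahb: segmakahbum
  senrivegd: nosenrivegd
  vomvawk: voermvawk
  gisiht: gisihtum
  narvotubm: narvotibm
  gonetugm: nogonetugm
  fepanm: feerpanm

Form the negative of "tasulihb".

narvotubm and gonetugm both end in -m yet inflect differently (narvotibm, nogonetugm), so the final letter is not what conditions the rule; the second-to-last letter is.
"tasulihb" has second-to-last letter 'h'. The stems whose second-to-last letter is 'h' (segmakahb → segmakahbum, deszoht → deszohtum, gisiht → gisihtum) add -um.
The other patterns: stems whose second-to-last letter is 'b' change the last vowel to 'i'; stems whose second-to-last letter is 'g' add the prefix no-; stems whose second-to-last letter is 'n' or 'w' insert -er- after the first vowel.
So tasulihb → tasulihbum.

tasulihbum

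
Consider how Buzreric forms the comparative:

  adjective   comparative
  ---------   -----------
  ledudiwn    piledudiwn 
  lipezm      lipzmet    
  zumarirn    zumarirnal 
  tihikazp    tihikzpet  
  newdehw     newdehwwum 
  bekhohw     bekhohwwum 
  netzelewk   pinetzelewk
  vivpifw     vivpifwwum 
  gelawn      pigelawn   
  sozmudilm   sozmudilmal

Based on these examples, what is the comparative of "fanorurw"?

lipezm and sozmudilm both end in -m yet inflect differently (lipzmet, sozmudilmal), so the final letter is not what conditions the rule; the second-to-last letter is.
"fanorurw" has second-to-last letter 'r'. The one such stem in the data (zumarirn → zumarirnal) adds -al, so the same rule applies.
So fanorurw → fanorurwal.

fanorurwal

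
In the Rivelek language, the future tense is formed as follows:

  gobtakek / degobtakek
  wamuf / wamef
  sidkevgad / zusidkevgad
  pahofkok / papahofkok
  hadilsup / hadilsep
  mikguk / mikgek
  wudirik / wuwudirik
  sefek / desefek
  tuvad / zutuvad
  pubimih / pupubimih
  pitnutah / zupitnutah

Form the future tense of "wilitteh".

dewilitteh

mikguk and pahofkok both end in -k yet inflect differently (mikgek, papahofkok), so the final letter is not what conditions the rule; the last vowel is.
"wilitteh" has last vowel 'e'. The stems whose last vowel is 'e' (gobtakek → degobtakek, sefek → desefek) add the prefix de-.
The other patterns: stems whose last vowel is 'u' change the last vowel to 'e'; stems whose last vowel is 'i' or 'o' repeat the first consonant+vowel as a prefix; stems whose last vowel is 'a' add the prefix zu-.
So wilitteh → dewilitteh.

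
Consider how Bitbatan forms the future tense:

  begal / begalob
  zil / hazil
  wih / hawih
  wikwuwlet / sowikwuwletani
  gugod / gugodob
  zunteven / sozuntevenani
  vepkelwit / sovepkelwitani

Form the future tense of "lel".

zil and begal both end in -l yet inflect differently (hazil, begalob), so the final letter is not what conditions the rule; the number of vowels is.
"lel" has 1 vowel. The stems with 1 vowel (wih → hawih, zil → hazil) add the prefix ha-.
The other patterns: stems with 2 vowels add -ob; stems with 3 vowels add so- … -ani around the stem.
So lel → halel.

halel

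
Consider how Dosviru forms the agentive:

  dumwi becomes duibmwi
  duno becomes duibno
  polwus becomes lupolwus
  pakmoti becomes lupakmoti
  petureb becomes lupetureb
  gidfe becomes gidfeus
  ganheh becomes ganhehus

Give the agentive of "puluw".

lupuluw

"puluw" begins with p-. The stems beginning with p- (polwus → lupolwus, pakmoti → lupakmoti, petureb → lupetureb) add the prefix lu-.
So puluw → lupuluw.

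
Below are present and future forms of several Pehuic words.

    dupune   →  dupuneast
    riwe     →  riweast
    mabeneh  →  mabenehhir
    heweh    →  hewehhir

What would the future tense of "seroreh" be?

serorehhir

"seroreh" ends in -h. The stems ending in -h (mabeneh → mabenehhir, heweh → hewehhir) double the final consonant and add -ir.
The other pattern: stems ending in -e add -ast.
So seroreh → serorehhir.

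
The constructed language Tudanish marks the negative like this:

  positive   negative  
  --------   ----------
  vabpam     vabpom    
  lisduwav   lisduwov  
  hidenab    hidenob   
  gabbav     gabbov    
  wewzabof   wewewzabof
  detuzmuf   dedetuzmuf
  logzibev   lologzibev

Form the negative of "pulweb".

pupulweb

lisduwav and logzibev both end in -v yet inflect differently (lisduwov, lologzibev), so the final letter is not what conditions the rule; the last vowel is.
"pulweb" has last vowel 'e'. The one such stem in the data (logzibev → lologzibev) repeats the first consonant+vowel as a prefix (as do wewzabof, detuzmuf), so the same rule applies.
The other pattern: stems whose last vowel is 'a' change the last vowel to 'o'.
So pulweb → pupulweb.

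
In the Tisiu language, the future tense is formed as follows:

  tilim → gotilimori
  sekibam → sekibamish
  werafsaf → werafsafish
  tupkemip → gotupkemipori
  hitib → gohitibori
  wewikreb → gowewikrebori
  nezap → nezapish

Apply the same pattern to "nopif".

gonopifori

nezap and tupkemip both end in -p yet inflect differently (nezapish, gotupkemipori), so the final letter is not what conditions the rule; the last vowel is.
"nopif" has last vowel 'i'. The stems whose last vowel is 'i' (tupkemip → gotupkemipori, tilim → gotilimori, hitib → gohitibori) add go- … -ori around the stem.
So nopif → gonopifori.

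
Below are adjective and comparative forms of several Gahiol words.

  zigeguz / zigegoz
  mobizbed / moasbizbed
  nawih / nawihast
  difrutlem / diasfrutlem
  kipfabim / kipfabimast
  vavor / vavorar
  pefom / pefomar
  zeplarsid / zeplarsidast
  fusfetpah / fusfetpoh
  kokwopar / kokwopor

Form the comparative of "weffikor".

weffikorar

kokwopar and vavor both end in -r yet inflect differently (kokwopor, vavorar), so the final letter is not what conditions the rule; the last vowel is.
"weffikor" has last vowel 'o'. The stems whose last vowel is 'o' (vavor → vavorar, pefom → pefomar) add -ar.
The other patterns: stems whose last vowel is 'e' insert -as- after the first vowel; stems whose last vowel is 'a' or 'u' change the last vowel to 'o'; stems whose last vowel is 'i' add -ast.
So weffikor → weffikorar.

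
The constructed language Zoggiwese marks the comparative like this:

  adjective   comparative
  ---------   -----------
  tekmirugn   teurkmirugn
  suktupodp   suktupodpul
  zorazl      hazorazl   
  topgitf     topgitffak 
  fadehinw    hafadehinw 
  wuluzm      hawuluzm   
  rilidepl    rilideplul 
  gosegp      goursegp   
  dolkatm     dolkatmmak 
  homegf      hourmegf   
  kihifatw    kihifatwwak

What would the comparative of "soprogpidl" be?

soprogpidlul

topgitf and homegf both end in -f yet inflect differently (topgitffak, hourmegf), so the final letter is not what conditions the rule; the second-to-last letter is.
"soprogpidl" has second-to-last letter 'd'. The one such stem in the data (suktupodp → suktupodpul) adds -ul, so the same rule applies.
The other patterns: stems whose second-to-last letter is 't' double the final consonant and add -ak; stems whose second-to-last letter is 'g' insert -ur- after the first vowel; stems whose second-to-last letter is 'n' or 'z' add the prefix ha-.
So soprogpidl → soprogpidlul.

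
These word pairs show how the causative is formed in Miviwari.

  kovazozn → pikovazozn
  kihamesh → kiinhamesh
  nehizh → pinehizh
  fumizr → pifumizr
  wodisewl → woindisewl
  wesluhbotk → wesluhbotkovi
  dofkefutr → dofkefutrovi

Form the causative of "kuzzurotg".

"kuzzurotg" has second-to-last letter 't'. The stems whose second-to-last letter is 't' (dofkefutr → dofkefutrovi, wesluhbotk → wesluhbotkovi) add -ovi.
The other patterns: stems whose second-to-last letter is 'z' add the prefix pi-; stems whose second-to-last letter is 's' or 'w' insert -in- after the first vowel.
So kuzzurotg → kuzzurotgovi.

kuzzurotgovi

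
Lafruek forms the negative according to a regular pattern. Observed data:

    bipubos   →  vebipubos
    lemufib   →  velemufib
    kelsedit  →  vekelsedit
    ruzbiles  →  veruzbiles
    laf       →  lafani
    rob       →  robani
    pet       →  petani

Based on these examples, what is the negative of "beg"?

begani

lemufib and rob both end in -b yet inflect differently (velemufib, robani), so the final letter is not what conditions the rule; the number of vowels is.
"beg" has 1 vowel. The stems with 1 vowel (laf → lafani, rob → robani, pet → petani) add -ani.
So beg → begani.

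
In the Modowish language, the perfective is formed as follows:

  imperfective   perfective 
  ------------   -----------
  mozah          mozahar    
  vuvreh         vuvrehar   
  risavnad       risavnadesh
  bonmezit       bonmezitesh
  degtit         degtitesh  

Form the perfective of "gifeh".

gifehar

mozah and risavnad both have last vowel 'a' yet inflect differently (mozahar, risavnadesh), so the last vowel is not what conditions the rule; the final letter is.
"gifeh" ends in -h. The stems ending in -h (mozah → mozahar, vuvreh → vuvrehar) add -ar.
So gifeh → gifehar.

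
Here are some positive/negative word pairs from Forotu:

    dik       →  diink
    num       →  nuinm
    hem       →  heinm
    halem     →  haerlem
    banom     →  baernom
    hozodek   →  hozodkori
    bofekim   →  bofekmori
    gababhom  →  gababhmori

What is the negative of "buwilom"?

buwilmori

"buwilom" has 3 vowels. The stems with 3 vowels (hozodek → hozodkori, bofekim → bofekmori, gababhom → gababhmori) delete the last vowel and add -ori.
The other patterns: stems with 1 vowel insert -in- after the first vowel; stems with 2 vowels insert -er- after the first vowel.
So buwilom → buwilmori.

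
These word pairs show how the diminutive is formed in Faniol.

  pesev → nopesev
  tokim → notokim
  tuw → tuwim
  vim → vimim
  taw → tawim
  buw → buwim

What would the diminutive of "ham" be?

"ham" has 1 vowel. The stems with 1 vowel (tuw → tuwim, vim → vimim, taw → tawim) add -im.
The other pattern: stems with 2 vowels add the prefix no-.
So ham → hamim.

hamim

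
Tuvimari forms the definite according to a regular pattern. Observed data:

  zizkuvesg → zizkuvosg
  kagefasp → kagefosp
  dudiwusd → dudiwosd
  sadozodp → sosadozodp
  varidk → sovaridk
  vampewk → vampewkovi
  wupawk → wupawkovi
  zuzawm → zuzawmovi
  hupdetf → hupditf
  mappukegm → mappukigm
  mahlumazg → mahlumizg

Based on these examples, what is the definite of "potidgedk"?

kagefasp and sadozodp both end in -p yet inflect differently (kagefosp, sosadozodp), so the final letter is not what conditions the rule; the second-to-last letter is.
"potidgedk" has second-to-last letter 'd'. The stems whose second-to-last letter is 'd' (sadozodp → sosadozodp, varidk → sovaridk) add the prefix so-.
So potidgedk → sopotidgedk.

sopotidgedk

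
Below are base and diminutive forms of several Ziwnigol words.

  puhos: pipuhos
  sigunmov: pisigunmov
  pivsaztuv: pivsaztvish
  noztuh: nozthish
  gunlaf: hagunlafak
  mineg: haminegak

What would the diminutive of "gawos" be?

pigawos

sigunmov and pivsaztuv both end in -v yet inflect differently (pisigunmov, pivsaztvish), so the final letter is not what conditions the rule; the last vowel is.
"gawos" has last vowel 'o'. The stems whose last vowel is 'o' (puhos → pipuhos, sigunmov → pisigunmov) add the prefix pi-.
So gawos → pigawos.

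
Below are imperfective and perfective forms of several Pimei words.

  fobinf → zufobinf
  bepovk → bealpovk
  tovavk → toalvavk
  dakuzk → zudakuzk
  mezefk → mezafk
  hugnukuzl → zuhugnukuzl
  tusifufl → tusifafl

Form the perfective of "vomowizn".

mezefk and bepovk both end in -k yet inflect differently (mezafk, bealpovk), so the final letter is not what conditions the rule; the second-to-last letter is.
"vomowizn" has second-to-last letter 'z'. The stems whose second-to-last letter is 'z' (hugnukuzl → zuhugnukuzl, dakuzk → zudakuzk) add the prefix zu-.
So vomowizn → zuvomowizn.

zuvomowizn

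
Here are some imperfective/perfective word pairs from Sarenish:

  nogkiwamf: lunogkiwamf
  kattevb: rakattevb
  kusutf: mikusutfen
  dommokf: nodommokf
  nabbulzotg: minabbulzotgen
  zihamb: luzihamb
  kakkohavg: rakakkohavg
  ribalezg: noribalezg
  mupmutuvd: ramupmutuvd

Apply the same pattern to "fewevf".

kattevb and zihamb both end in -b yet inflect differently (rakattevb, luzihamb), so the final letter is not what conditions the rule; the second-to-last letter is.
"fewevf" has second-to-last letter 'v'. The stems whose second-to-last letter is 'v' (kattevb → rakattevb, kakkohavg → rakakkohavg, mupmutuvd → ramupmutuvd) add the prefix ra-.
So fewevf → rafewevf.

rafewevf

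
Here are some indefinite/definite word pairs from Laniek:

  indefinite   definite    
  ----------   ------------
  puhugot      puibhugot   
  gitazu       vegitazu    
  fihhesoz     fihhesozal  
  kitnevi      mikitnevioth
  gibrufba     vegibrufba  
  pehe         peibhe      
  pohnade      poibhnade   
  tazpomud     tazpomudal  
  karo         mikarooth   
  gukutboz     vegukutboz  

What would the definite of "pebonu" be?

gukutboz and fihhesoz both end in -z yet inflect differently (vegukutboz, fihhesozal), so the final letter is not what conditions the rule; the first letter is.
"pebonu" begins with p-. The stems beginning with p- (pohnade → poibhnade, pehe → peibhe, puhugot → puibhugot) insert -ib- after the first vowel.
The other patterns: stems beginning with g- add the prefix ve-; stems beginning with k- add mi- … -oth around the stem; stems beginning with f- or t- add -al.
So pebonu → peibbonu.

peibbonu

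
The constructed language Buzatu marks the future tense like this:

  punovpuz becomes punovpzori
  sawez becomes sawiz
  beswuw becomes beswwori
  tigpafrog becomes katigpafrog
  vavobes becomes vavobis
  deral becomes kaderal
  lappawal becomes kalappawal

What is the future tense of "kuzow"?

sawez and punovpuz both end in -z yet inflect differently (sawiz, punovpzori), so the final letter is not what conditions the rule; the last vowel is.
"kuzow" has last vowel 'o'. The one such stem in the data (tigpafrog → katigpafrog) adds the prefix ka-, so the same rule applies.
So kuzow → kakuzow.

kakuzow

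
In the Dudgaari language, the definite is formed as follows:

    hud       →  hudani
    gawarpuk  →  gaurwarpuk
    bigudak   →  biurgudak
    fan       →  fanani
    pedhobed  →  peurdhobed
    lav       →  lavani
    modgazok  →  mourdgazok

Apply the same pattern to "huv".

"huv" has 1 vowel. The stems with 1 vowel (hud → hudani, lav → lavani, fan → fanani) add -ani.
The other pattern: stems with 3 vowels insert -ur- after the first vowel.
So huv → huvani.

huvani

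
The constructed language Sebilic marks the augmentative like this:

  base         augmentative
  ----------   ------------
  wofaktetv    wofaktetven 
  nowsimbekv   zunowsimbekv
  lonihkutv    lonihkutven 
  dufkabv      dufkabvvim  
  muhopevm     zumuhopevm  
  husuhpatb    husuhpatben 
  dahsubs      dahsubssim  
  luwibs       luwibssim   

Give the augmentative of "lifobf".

"lifobf" has second-to-last letter 'b'. The stems whose second-to-last letter is 'b' (dufkabv → dufkabvvim, luwibs → luwibssim, dahsubs → dahsubssim) double the final consonant and add -im.
The other patterns: stems whose second-to-last letter is 't' add -en; stems whose second-to-last letter is 'k' or 'v' add the prefix zu-.
So lifobf → lifobffim.

lifobffim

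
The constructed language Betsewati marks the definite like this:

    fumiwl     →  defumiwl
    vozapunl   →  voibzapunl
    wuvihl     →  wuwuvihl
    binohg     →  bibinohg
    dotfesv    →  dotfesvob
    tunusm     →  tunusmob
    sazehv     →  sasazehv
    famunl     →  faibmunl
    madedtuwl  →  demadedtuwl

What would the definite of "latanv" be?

dotfesv and sazehv both end in -v yet inflect differently (dotfesvob, sasazehv), so the final letter is not what conditions the rule; the second-to-last letter is.
"latanv" has second-to-last letter 'n'. The stems whose second-to-last letter is 'n' (vozapunl → voibzapunl, famunl → faibmunl) insert -ib- after the first vowel.
The other patterns: stems whose second-to-last letter is 's' add -ob; stems whose second-to-last letter is 'h' repeat the first consonant+vowel as a prefix; stems whose second-to-last letter is 'w' add the prefix de-.
So latanv → laibtanv.

laibtanv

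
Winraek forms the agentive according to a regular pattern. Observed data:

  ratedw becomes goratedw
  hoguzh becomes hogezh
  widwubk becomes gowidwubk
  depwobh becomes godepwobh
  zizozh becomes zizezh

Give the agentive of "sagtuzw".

hoguzh and depwobh both end in -h yet inflect differently (hogezh, godepwobh), so the final letter is not what conditions the rule; the second-to-last letter is.
"sagtuzw" has second-to-last letter 'z'. The stems whose second-to-last letter is 'z' (hoguzh → hogezh, zizozh → zizezh) change the last vowel to 'e'.
The other pattern: stems whose second-to-last letter is 'b' or 'd' add the prefix go-.
So sagtuzw → sagtezw.

sagtezw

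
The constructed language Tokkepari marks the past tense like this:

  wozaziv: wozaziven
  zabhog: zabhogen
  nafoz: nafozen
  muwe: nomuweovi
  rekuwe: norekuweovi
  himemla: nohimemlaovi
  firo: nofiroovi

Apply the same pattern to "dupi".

zabhog and firo both have last vowel 'o' yet inflect differently (zabhogen, nofiroovi), so the last vowel is not what conditions the rule; whether the stem ends in a vowel or a consonant is.
"dupi" ends in a vowel. The stems ending in a vowel (muwe → nomuweovi, rekuwe → norekuweovi, himemla → nohimemlaovi) add no- … -ovi around the stem.
So dupi → nodupiovi.

nodupiovi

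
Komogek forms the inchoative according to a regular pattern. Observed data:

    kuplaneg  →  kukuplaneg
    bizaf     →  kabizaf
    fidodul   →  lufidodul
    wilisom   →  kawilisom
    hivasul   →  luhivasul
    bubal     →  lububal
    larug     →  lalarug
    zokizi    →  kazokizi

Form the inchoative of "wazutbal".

luwazutbal

"wazutbal" ends in -l. The stems ending in -l (bubal → lububal, fidodul → lufidodul, hivasul → luhivasul) add the prefix lu-.
So wazutbal → luwazutbal.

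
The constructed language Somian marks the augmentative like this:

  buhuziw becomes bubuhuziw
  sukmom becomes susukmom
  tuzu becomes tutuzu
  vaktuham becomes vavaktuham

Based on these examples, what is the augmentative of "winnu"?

Every pair shown (buhuziw → bubuhuziw, sukmom → susukmom, tuzu → tutuzu, …) follows the same rule: repeat the first consonant+vowel as a prefix.
So winnu → wiwinnu.

wiwinnu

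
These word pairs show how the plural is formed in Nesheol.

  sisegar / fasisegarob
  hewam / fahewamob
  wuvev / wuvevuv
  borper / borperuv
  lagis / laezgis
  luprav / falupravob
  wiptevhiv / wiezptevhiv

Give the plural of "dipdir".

diezpdir

wuvev and wiptevhiv both end in -v yet inflect differently (wuvevuv, wiezptevhiv), so the final letter is not what conditions the rule; the last vowel is.
"dipdir" has last vowel 'i'. The stems whose last vowel is 'i' (wiptevhiv → wiezptevhiv, lagis → laezgis) insert -ez- after the first vowel.
So dipdir → diezpdir.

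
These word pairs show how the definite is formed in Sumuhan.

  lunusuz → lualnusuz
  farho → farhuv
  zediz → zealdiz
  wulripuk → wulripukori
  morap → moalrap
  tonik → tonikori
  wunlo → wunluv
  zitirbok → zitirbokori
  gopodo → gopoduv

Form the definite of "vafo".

"vafo" ends in -o. The stems ending in -o (wunlo → wunluv, farho → farhuv, gopodo → gopoduv) drop the final letter and add -uv.
So vafo → vafuv.

vafuv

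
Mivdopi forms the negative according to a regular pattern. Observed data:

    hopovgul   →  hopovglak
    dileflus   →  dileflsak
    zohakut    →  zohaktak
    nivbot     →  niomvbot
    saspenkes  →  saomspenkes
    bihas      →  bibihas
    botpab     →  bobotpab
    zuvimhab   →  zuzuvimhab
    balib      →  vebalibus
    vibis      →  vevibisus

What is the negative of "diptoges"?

zohakut and nivbot both end in -t yet inflect differently (zohaktak, niomvbot), so the final letter is not what conditions the rule; the last vowel is.
"diptoges" has last vowel 'e'. The one such stem in the data (saspenkes → saomspenkes) inserts -om- after the first vowel (as does nivbot), so the same rule applies.
So diptoges → diomptoges.

diomptoges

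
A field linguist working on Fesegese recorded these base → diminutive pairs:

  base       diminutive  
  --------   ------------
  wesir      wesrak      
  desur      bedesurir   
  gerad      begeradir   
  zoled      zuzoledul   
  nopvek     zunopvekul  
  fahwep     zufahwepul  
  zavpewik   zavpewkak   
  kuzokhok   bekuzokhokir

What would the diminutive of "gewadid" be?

zavpewik and nopvek both end in -k yet inflect differently (zavpewkak, zunopvekul), so the final letter is not what conditions the rule; the last vowel is.
"gewadid" has last vowel 'i'. The stems whose last vowel is 'i' (wesir → wesrak, zavpewik → zavpewkak) delete the last vowel and add -ak.
So gewadid → gewaddak.

gewaddak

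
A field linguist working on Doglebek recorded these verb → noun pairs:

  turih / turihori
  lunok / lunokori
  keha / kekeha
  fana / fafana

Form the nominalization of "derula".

lunok and keha both have 2 vowels yet inflect differently (lunokori, kekeha), so the number of vowels is not what conditions the rule; whether the stem ends in a vowel or a consonant is.
"derula" ends in a vowel. The stems ending in a vowel (keha → kekeha, fana → fafana) repeat the first consonant+vowel as a prefix.
The other pattern: stems ending in a consonant add -ori.
So derula → dederula.

dederula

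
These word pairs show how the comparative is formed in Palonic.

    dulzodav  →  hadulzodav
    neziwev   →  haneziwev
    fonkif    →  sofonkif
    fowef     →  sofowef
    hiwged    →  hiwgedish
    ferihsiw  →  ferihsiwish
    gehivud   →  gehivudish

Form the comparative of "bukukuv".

"bukukuv" ends in -v. The stems ending in -v (dulzodav → hadulzodav, neziwev → haneziwev) add the prefix ha-.
The other patterns: stems ending in -f add the prefix so-; stems ending in -d or -w add -ish.
So bukukuv → habukukuv.

habukukuv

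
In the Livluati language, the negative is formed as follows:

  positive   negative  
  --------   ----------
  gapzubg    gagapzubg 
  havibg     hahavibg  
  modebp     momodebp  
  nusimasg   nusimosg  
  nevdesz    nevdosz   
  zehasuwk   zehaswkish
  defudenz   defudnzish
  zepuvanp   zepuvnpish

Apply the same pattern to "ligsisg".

ligsosg

gapzubg and nusimasg both end in -g yet inflect differently (gagapzubg, nusimosg), so the final letter is not what conditions the rule; the second-to-last letter is.
"ligsisg" has second-to-last letter 's'. The stems whose second-to-last letter is 's' (nusimasg → nusimosg, nevdesz → nevdosz) change the last vowel to 'o'.
So ligsisg → ligsosg.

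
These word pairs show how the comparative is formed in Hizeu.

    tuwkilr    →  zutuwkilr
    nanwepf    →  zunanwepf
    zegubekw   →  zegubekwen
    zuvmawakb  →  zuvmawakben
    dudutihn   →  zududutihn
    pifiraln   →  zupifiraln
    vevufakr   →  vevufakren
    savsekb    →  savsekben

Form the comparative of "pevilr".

"pevilr" has second-to-last letter 'l'. The stems whose second-to-last letter is 'l' (pifiraln → zupifiraln, tuwkilr → zutuwkilr) add the prefix zu-.
So pevilr → zupevilr.

zupevilr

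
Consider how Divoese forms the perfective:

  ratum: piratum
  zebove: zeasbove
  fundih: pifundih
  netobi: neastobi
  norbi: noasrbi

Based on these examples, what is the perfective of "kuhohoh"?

pikuhohoh

fundih and norbi both have last vowel 'i' yet inflect differently (pifundih, noasrbi), so the last vowel is not what conditions the rule; whether the stem ends in a vowel or a consonant is.
"kuhohoh" ends in a consonant. The stems ending in a consonant (ratum → piratum, fundih → pifundih) add the prefix pi-.
The other pattern: stems ending in a vowel insert -as- after the first vowel.
So kuhohoh → pikuhohoh.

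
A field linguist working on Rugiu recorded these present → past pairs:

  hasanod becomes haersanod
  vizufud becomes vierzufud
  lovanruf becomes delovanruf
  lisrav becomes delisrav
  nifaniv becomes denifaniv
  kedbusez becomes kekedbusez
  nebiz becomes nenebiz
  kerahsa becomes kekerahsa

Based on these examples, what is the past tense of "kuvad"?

vizufud and lovanruf both have last vowel 'u' yet inflect differently (vierzufud, delovanruf), so the last vowel is not what conditions the rule; the final letter is.
"kuvad" ends in -d. The stems ending in -d (hasanod → haersanod, vizufud → vierzufud) insert -er- after the first vowel.
The other patterns: stems ending in -f or -v add the prefix de-; stems ending in -a or -z repeat the first consonant+vowel as a prefix.
So kuvad → kuervad.

kuervad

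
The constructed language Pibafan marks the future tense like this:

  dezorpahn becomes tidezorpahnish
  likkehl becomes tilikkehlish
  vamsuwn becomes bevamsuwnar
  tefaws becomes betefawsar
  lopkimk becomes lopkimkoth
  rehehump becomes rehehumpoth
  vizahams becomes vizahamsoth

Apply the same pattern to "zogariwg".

dezorpahn and vamsuwn both end in -n yet inflect differently (tidezorpahnish, bevamsuwnar), so the final letter is not what conditions the rule; the second-to-last letter is.
"zogariwg" has second-to-last letter 'w'. The stems whose second-to-last letter is 'w' (vamsuwn → bevamsuwnar, tefaws → betefawsar) add be- … -ar around the stem.
The other patterns: stems whose second-to-last letter is 'h' add ti- … -ish around the stem; stems whose second-to-last letter is 'm' add -oth.
So zogariwg → bezogariwgar.

bezogariwgar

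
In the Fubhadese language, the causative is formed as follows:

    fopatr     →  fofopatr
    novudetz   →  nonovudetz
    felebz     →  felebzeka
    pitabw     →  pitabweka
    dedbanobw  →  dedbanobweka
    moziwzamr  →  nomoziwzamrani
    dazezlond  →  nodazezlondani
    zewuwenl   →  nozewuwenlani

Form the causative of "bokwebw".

novudetz and felebz both end in -z yet inflect differently (nonovudetz, felebzeka), so the final letter is not what conditions the rule; the second-to-last letter is.
"bokwebw" has second-to-last letter 'b'. The stems whose second-to-last letter is 'b' (felebz → felebzeka, pitabw → pitabweka, dedbanobw → dedbanobweka) add -eka.
So bokwebw → bokwebweka.

bokwebweka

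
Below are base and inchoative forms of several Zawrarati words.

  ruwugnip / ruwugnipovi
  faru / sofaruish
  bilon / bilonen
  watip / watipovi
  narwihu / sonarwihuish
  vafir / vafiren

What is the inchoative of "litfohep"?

"litfohep" ends in -p. The stems ending in -p (watip → watipovi, ruwugnip → ruwugnipovi) add -ovi.
The other patterns: stems ending in -u add so- … -ish around the stem; stems ending in -n or -r add -en.
So litfohep → litfohepovi.

litfohepovi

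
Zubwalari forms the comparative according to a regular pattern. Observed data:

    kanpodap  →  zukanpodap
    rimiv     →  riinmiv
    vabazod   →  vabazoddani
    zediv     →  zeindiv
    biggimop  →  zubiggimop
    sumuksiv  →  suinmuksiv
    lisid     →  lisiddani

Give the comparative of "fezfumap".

biggimop and vabazod both have last vowel 'o' yet inflect differently (zubiggimop, vabazoddani), so the last vowel is not what conditions the rule; the final letter is.
"fezfumap" ends in -p. The stems ending in -p (kanpodap → zukanpodap, biggimop → zubiggimop) add the prefix zu-.
The other patterns: stems ending in -v insert -in- after the first vowel; stems ending in -d double the final consonant and add -ani.
So fezfumap → zufezfumap.

zufezfumap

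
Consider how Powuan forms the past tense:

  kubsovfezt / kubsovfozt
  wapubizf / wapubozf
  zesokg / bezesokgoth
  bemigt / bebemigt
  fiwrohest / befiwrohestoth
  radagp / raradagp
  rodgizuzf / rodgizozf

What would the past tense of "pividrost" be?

bepividrostoth

"pividrost" has second-to-last letter 's'. The one such stem in the data (fiwrohest → befiwrohestoth) adds be- … -oth around the stem, so the same rule applies.
The other patterns: stems whose second-to-last letter is 'z' change the last vowel to 'o'; stems whose second-to-last letter is 'g' repeat the first consonant+vowel as a prefix.
So pividrost → bepividrostoth.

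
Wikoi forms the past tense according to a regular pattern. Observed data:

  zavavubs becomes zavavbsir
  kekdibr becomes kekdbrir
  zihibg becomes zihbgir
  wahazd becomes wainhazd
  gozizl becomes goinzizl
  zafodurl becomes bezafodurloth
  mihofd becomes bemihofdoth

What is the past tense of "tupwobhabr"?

gozizl and zafodurl both end in -l yet inflect differently (goinzizl, bezafodurloth), so the final letter is not what conditions the rule; the second-to-last letter is.
"tupwobhabr" has second-to-last letter 'b'. The stems whose second-to-last letter is 'b' (zavavubs → zavavbsir, kekdibr → kekdbrir, zihibg → zihbgir) delete the last vowel and add -ir.
So tupwobhabr → tupwobhbrir.

tupwobhbrir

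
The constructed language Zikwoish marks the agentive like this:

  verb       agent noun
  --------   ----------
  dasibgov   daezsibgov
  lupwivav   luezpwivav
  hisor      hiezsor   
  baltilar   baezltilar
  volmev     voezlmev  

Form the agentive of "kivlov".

kiezvlov

Every pair shown (dasibgov → daezsibgov, lupwivav → luezpwivav, hisor → hiezsor, …) follows the same rule: insert -ez- after the first vowel.
So kivlov → kiezvlov.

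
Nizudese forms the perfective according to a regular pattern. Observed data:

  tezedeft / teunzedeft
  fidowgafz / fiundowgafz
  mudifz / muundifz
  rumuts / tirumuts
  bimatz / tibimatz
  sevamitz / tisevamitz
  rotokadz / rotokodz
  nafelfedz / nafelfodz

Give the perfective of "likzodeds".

likzodods

fidowgafz and bimatz both end in -z yet inflect differently (fiundowgafz, tibimatz), so the final letter is not what conditions the rule; the second-to-last letter is.
"likzodeds" has second-to-last letter 'd'. The stems whose second-to-last letter is 'd' (rotokadz → rotokodz, nafelfedz → nafelfodz) change the last vowel to 'o'.
The other patterns: stems whose second-to-last letter is 'f' insert -un- after the first vowel; stems whose second-to-last letter is 't' add the prefix ti-.
So likzodeds → likzodods.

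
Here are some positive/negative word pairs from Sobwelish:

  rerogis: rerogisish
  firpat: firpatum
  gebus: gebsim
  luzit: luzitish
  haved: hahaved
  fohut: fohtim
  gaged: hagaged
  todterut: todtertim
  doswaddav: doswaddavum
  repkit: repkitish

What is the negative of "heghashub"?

"heghashub" has last vowel 'u'. The stems whose last vowel is 'u' (todterut → todtertim, fohut → fohtim, gebus → gebsim) delete the last vowel and add -im.
The other patterns: stems whose last vowel is 'e' add the prefix ha-; stems whose last vowel is 'i' add -ish; stems whose last vowel is 'a' add -um.
So heghashub → heghashbim.

heghashbim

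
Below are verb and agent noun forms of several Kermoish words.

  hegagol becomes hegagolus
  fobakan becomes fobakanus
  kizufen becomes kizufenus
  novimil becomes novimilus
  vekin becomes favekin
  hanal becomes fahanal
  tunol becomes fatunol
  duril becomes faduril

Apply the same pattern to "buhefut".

fobakan and vekin both end in -n yet inflect differently (fobakanus, favekin), so the final letter is not what conditions the rule; the number of vowels is.
"buhefut" has 3 vowels. The stems with 3 vowels (hegagol → hegagolus, fobakan → fobakanus, kizufen → kizufenus) add -us.
So buhefut → buhefutus.

buhefutus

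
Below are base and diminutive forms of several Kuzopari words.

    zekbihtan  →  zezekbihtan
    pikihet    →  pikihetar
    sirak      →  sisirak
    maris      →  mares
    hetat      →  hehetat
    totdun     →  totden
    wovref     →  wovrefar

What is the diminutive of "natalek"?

hetat and pikihet both end in -t yet inflect differently (hehetat, pikihetar), so the final letter is not what conditions the rule; the last vowel is.
"natalek" has last vowel 'e'. The stems whose last vowel is 'e' (wovref → wovrefar, pikihet → pikihetar) add -ar.
So natalek → natalekar.

natalekar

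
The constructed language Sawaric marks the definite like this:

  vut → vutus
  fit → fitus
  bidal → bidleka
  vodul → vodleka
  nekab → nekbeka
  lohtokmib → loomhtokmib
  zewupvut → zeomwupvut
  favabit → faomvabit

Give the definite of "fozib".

fozbeka

"fozib" has 2 vowels. The stems with 2 vowels (bidal → bidleka, vodul → vodleka, nekab → nekbeka) delete the last vowel and add -eka.
So fozib → fozbeka.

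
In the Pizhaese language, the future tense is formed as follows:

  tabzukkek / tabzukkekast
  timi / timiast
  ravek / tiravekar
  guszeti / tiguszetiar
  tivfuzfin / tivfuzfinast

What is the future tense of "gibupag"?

tabzukkek and ravek both end in -k yet inflect differently (tabzukkekast, tiravekar), so the final letter is not what conditions the rule; the first letter is.
"gibupag" begins with g-. The one such stem in the data (guszeti → tiguszetiar) adds ti- … -ar around the stem, so the same rule applies.
The other pattern: stems beginning with t- add -ast.
So gibupag → tigibupagar.

tigibupagar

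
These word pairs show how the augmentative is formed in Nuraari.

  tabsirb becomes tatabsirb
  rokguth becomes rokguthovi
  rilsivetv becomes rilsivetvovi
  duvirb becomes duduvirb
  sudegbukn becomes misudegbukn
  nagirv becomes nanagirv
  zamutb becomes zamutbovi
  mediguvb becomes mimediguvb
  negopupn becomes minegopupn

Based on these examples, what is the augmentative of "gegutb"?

"gegutb" has second-to-last letter 't'. The stems whose second-to-last letter is 't' (rokguth → rokguthovi, rilsivetv → rilsivetvovi, zamutb → zamutbovi) add -ovi.
The other patterns: stems whose second-to-last letter is 'r' repeat the first consonant+vowel as a prefix; stems whose second-to-last letter is 'k', 'p' or 'v' add the prefix mi-.
So gegutb → gegutbovi.

gegutbovi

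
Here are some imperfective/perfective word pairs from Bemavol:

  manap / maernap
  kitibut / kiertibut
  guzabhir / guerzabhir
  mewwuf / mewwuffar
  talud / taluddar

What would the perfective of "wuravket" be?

mewwuf and kitibut both have last vowel 'u' yet inflect differently (mewwuffar, kiertibut), so the last vowel is not what conditions the rule; the final letter is.
"wuravket" ends in -t. The one such stem in the data (kitibut → kiertibut) inserts -er- after the first vowel (as do manap, guzabhir), so the same rule applies.
So wuravket → wuerravket.

wuerravket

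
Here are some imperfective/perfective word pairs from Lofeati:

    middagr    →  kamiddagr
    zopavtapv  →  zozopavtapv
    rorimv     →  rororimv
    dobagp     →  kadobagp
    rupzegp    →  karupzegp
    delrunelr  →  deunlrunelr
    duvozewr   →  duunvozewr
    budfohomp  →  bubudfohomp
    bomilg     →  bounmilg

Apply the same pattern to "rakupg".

middagr and delrunelr both end in -r yet inflect differently (kamiddagr, deunlrunelr), so the final letter is not what conditions the rule; the second-to-last letter is.
"rakupg" has second-to-last letter 'p'. The one such stem in the data (zopavtapv → zozopavtapv) repeats the first consonant+vowel as a prefix (as do rorimv, budfohomp), so the same rule applies.
So rakupg → rarakupg.

rarakupg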